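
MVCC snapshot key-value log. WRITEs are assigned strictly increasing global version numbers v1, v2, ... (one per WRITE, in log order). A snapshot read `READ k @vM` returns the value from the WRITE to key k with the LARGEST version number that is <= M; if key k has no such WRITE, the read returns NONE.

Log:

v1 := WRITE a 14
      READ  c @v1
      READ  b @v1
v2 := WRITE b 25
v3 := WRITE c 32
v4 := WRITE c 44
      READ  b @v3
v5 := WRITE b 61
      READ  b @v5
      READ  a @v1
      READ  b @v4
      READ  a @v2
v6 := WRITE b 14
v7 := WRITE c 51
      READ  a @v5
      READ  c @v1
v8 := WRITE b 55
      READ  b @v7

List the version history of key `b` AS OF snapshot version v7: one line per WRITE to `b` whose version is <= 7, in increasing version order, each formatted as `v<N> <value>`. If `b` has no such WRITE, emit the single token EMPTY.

Scan writes for key=b with version <= 7:
  v1 WRITE a 14 -> skip
  v2 WRITE b 25 -> keep
  v3 WRITE c 32 -> skip
  v4 WRITE c 44 -> skip
  v5 WRITE b 61 -> keep
  v6 WRITE b 14 -> keep
  v7 WRITE c 51 -> skip
  v8 WRITE b 55 -> drop (> snap)
Collected: [(2, 25), (5, 61), (6, 14)]

Answer: v2 25
v5 61
v6 14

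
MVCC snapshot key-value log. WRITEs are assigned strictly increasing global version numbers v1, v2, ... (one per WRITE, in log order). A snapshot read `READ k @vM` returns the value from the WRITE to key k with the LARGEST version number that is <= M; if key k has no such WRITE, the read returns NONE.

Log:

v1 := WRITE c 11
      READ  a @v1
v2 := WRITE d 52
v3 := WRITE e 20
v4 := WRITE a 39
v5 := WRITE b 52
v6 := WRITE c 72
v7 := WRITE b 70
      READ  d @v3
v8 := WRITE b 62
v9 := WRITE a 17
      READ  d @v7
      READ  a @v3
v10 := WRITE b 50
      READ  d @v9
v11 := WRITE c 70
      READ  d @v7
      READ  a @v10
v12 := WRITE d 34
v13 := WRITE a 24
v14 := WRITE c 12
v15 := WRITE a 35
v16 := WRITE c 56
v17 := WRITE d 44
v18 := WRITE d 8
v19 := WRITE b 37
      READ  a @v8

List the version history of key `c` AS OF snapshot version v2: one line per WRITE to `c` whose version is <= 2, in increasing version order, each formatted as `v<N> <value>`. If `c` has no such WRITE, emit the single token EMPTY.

Answer: v1 11

Derivation:
Scan writes for key=c with version <= 2:
  v1 WRITE c 11 -> keep
  v2 WRITE d 52 -> skip
  v3 WRITE e 20 -> skip
  v4 WRITE a 39 -> skip
  v5 WRITE b 52 -> skip
  v6 WRITE c 72 -> drop (> snap)
  v7 WRITE b 70 -> skip
  v8 WRITE b 62 -> skip
  v9 WRITE a 17 -> skip
  v10 WRITE b 50 -> skip
  v11 WRITE c 70 -> drop (> snap)
  v12 WRITE d 34 -> skip
  v13 WRITE a 24 -> skip
  v14 WRITE c 12 -> drop (> snap)
  v15 WRITE a 35 -> skip
  v16 WRITE c 56 -> drop (> snap)
  v17 WRITE d 44 -> skip
  v18 WRITE d 8 -> skip
  v19 WRITE b 37 -> skip
Collected: [(1, 11)]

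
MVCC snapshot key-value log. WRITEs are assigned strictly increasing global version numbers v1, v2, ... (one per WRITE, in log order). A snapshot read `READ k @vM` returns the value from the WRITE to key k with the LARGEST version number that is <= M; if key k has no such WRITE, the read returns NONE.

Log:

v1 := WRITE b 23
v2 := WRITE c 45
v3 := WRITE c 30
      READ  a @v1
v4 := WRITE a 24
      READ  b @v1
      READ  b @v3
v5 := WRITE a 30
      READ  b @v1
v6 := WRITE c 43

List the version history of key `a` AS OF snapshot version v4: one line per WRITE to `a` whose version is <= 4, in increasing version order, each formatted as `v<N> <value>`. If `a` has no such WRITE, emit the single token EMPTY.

Answer: v4 24

Derivation:
Scan writes for key=a with version <= 4:
  v1 WRITE b 23 -> skip
  v2 WRITE c 45 -> skip
  v3 WRITE c 30 -> skip
  v4 WRITE a 24 -> keep
  v5 WRITE a 30 -> drop (> snap)
  v6 WRITE c 43 -> skip
Collected: [(4, 24)]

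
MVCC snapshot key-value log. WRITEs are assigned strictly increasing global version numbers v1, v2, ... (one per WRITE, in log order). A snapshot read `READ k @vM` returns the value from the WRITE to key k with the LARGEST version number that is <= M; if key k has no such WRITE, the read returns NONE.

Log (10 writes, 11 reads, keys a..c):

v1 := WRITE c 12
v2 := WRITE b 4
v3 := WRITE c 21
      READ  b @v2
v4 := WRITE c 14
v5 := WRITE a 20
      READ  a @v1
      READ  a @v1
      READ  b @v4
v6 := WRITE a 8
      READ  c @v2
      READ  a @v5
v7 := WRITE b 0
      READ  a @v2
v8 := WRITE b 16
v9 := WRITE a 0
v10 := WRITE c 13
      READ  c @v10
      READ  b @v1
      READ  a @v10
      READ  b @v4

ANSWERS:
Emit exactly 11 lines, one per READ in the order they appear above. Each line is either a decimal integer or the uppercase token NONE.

v1: WRITE c=12  (c history now [(1, 12)])
v2: WRITE b=4  (b history now [(2, 4)])
v3: WRITE c=21  (c history now [(1, 12), (3, 21)])
READ b @v2: history=[(2, 4)] -> pick v2 -> 4
v4: WRITE c=14  (c history now [(1, 12), (3, 21), (4, 14)])
v5: WRITE a=20  (a history now [(5, 20)])
READ a @v1: history=[(5, 20)] -> no version <= 1 -> NONE
READ a @v1: history=[(5, 20)] -> no version <= 1 -> NONE
READ b @v4: history=[(2, 4)] -> pick v2 -> 4
v6: WRITE a=8  (a history now [(5, 20), (6, 8)])
READ c @v2: history=[(1, 12), (3, 21), (4, 14)] -> pick v1 -> 12
READ a @v5: history=[(5, 20), (6, 8)] -> pick v5 -> 20
v7: WRITE b=0  (b history now [(2, 4), (7, 0)])
READ a @v2: history=[(5, 20), (6, 8)] -> no version <= 2 -> NONE
v8: WRITE b=16  (b history now [(2, 4), (7, 0), (8, 16)])
v9: WRITE a=0  (a history now [(5, 20), (6, 8), (9, 0)])
v10: WRITE c=13  (c history now [(1, 12), (3, 21), (4, 14), (10, 13)])
READ c @v10: history=[(1, 12), (3, 21), (4, 14), (10, 13)] -> pick v10 -> 13
READ b @v1: history=[(2, 4), (7, 0), (8, 16)] -> no version <= 1 -> NONE
READ a @v10: history=[(5, 20), (6, 8), (9, 0)] -> pick v9 -> 0
READ b @v4: history=[(2, 4), (7, 0), (8, 16)] -> pick v2 -> 4

Answer: 4
NONE
NONE
4
12
20
NONE
13
NONE
0
4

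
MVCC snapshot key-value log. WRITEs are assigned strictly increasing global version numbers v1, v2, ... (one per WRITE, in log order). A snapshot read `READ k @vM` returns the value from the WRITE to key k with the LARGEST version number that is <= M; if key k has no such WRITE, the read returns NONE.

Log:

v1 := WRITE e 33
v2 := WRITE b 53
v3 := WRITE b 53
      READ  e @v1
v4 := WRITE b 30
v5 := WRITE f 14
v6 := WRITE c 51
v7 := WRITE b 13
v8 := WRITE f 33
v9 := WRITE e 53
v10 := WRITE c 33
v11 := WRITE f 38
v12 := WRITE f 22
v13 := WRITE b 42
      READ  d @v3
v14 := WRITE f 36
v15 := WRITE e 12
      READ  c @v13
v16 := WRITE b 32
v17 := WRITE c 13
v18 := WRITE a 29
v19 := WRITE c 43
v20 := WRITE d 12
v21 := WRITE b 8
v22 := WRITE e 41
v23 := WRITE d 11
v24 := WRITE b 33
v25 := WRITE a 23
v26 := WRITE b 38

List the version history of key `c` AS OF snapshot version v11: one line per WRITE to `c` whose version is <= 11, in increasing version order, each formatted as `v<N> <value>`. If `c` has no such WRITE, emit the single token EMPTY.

Answer: v6 51
v10 33

Derivation:
Scan writes for key=c with version <= 11:
  v1 WRITE e 33 -> skip
  v2 WRITE b 53 -> skip
  v3 WRITE b 53 -> skip
  v4 WRITE b 30 -> skip
  v5 WRITE f 14 -> skip
  v6 WRITE c 51 -> keep
  v7 WRITE b 13 -> skip
  v8 WRITE f 33 -> skip
  v9 WRITE e 53 -> skip
  v10 WRITE c 33 -> keep
  v11 WRITE f 38 -> skip
  v12 WRITE f 22 -> skip
  v13 WRITE b 42 -> skip
  v14 WRITE f 36 -> skip
  v15 WRITE e 12 -> skip
  v16 WRITE b 32 -> skip
  v17 WRITE c 13 -> drop (> snap)
  v18 WRITE a 29 -> skip
  v19 WRITE c 43 -> drop (> snap)
  v20 WRITE d 12 -> skip
  v21 WRITE b 8 -> skip
  v22 WRITE e 41 -> skip
  v23 WRITE d 11 -> skip
  v24 WRITE b 33 -> skip
  v25 WRITE a 23 -> skip
  v26 WRITE b 38 -> skip
Collected: [(6, 51), (10, 33)]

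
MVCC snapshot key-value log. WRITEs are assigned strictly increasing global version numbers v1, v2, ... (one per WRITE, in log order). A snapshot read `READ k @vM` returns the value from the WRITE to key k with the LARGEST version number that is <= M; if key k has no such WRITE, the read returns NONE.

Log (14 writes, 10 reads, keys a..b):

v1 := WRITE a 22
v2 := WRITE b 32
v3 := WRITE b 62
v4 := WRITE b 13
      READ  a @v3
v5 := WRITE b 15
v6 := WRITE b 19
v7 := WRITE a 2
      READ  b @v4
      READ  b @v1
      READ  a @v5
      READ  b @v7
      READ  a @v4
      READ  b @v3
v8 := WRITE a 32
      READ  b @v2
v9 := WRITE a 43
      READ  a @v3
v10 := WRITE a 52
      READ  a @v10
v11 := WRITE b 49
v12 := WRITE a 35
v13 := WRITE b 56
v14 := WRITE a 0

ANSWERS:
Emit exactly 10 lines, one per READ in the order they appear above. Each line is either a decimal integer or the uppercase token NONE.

v1: WRITE a=22  (a history now [(1, 22)])
v2: WRITE b=32  (b history now [(2, 32)])
v3: WRITE b=62  (b history now [(2, 32), (3, 62)])
v4: WRITE b=13  (b history now [(2, 32), (3, 62), (4, 13)])
READ a @v3: history=[(1, 22)] -> pick v1 -> 22
v5: WRITE b=15  (b history now [(2, 32), (3, 62), (4, 13), (5, 15)])
v6: WRITE b=19  (b history now [(2, 32), (3, 62), (4, 13), (5, 15), (6, 19)])
v7: WRITE a=2  (a history now [(1, 22), (7, 2)])
READ b @v4: history=[(2, 32), (3, 62), (4, 13), (5, 15), (6, 19)] -> pick v4 -> 13
READ b @v1: history=[(2, 32), (3, 62), (4, 13), (5, 15), (6, 19)] -> no version <= 1 -> NONE
READ a @v5: history=[(1, 22), (7, 2)] -> pick v1 -> 22
READ b @v7: history=[(2, 32), (3, 62), (4, 13), (5, 15), (6, 19)] -> pick v6 -> 19
READ a @v4: history=[(1, 22), (7, 2)] -> pick v1 -> 22
READ b @v3: history=[(2, 32), (3, 62), (4, 13), (5, 15), (6, 19)] -> pick v3 -> 62
v8: WRITE a=32  (a history now [(1, 22), (7, 2), (8, 32)])
READ b @v2: history=[(2, 32), (3, 62), (4, 13), (5, 15), (6, 19)] -> pick v2 -> 32
v9: WRITE a=43  (a history now [(1, 22), (7, 2), (8, 32), (9, 43)])
READ a @v3: history=[(1, 22), (7, 2), (8, 32), (9, 43)] -> pick v1 -> 22
v10: WRITE a=52  (a history now [(1, 22), (7, 2), (8, 32), (9, 43), (10, 52)])
READ a @v10: history=[(1, 22), (7, 2), (8, 32), (9, 43), (10, 52)] -> pick v10 -> 52
v11: WRITE b=49  (b history now [(2, 32), (3, 62), (4, 13), (5, 15), (6, 19), (11, 49)])
v12: WRITE a=35  (a history now [(1, 22), (7, 2), (8, 32), (9, 43), (10, 52), (12, 35)])
v13: WRITE b=56  (b history now [(2, 32), (3, 62), (4, 13), (5, 15), (6, 19), (11, 49), (13, 56)])
v14: WRITE a=0  (a history now [(1, 22), (7, 2), (8, 32), (9, 43), (10, 52), (12, 35), (14, 0)])

Answer: 22
13
NONE
22
19
22
62
32
22
52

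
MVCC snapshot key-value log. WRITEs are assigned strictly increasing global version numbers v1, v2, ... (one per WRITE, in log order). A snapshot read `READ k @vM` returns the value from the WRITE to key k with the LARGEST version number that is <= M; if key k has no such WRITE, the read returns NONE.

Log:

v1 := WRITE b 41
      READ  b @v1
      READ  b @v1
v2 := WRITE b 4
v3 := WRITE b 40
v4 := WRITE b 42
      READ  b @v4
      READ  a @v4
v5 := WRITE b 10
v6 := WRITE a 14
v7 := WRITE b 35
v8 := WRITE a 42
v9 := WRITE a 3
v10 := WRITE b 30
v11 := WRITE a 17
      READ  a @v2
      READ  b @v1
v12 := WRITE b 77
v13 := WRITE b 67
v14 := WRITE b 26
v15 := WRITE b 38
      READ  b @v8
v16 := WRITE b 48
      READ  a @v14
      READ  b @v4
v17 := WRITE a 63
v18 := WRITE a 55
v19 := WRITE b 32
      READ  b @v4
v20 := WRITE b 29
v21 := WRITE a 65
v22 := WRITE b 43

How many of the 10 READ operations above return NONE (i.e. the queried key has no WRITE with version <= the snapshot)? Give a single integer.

Answer: 2

Derivation:
v1: WRITE b=41  (b history now [(1, 41)])
READ b @v1: history=[(1, 41)] -> pick v1 -> 41
READ b @v1: history=[(1, 41)] -> pick v1 -> 41
v2: WRITE b=4  (b history now [(1, 41), (2, 4)])
v3: WRITE b=40  (b history now [(1, 41), (2, 4), (3, 40)])
v4: WRITE b=42  (b history now [(1, 41), (2, 4), (3, 40), (4, 42)])
READ b @v4: history=[(1, 41), (2, 4), (3, 40), (4, 42)] -> pick v4 -> 42
READ a @v4: history=[] -> no version <= 4 -> NONE
v5: WRITE b=10  (b history now [(1, 41), (2, 4), (3, 40), (4, 42), (5, 10)])
v6: WRITE a=14  (a history now [(6, 14)])
v7: WRITE b=35  (b history now [(1, 41), (2, 4), (3, 40), (4, 42), (5, 10), (7, 35)])
v8: WRITE a=42  (a history now [(6, 14), (8, 42)])
v9: WRITE a=3  (a history now [(6, 14), (8, 42), (9, 3)])
v10: WRITE b=30  (b history now [(1, 41), (2, 4), (3, 40), (4, 42), (5, 10), (7, 35), (10, 30)])
v11: WRITE a=17  (a history now [(6, 14), (8, 42), (9, 3), (11, 17)])
READ a @v2: history=[(6, 14), (8, 42), (9, 3), (11, 17)] -> no version <= 2 -> NONE
READ b @v1: history=[(1, 41), (2, 4), (3, 40), (4, 42), (5, 10), (7, 35), (10, 30)] -> pick v1 -> 41
v12: WRITE b=77  (b history now [(1, 41), (2, 4), (3, 40), (4, 42), (5, 10), (7, 35), (10, 30), (12, 77)])
v13: WRITE b=67  (b history now [(1, 41), (2, 4), (3, 40), (4, 42), (5, 10), (7, 35), (10, 30), (12, 77), (13, 67)])
v14: WRITE b=26  (b history now [(1, 41), (2, 4), (3, 40), (4, 42), (5, 10), (7, 35), (10, 30), (12, 77), (13, 67), (14, 26)])
v15: WRITE b=38  (b history now [(1, 41), (2, 4), (3, 40), (4, 42), (5, 10), (7, 35), (10, 30), (12, 77), (13, 67), (14, 26), (15, 38)])
READ b @v8: history=[(1, 41), (2, 4), (3, 40), (4, 42), (5, 10), (7, 35), (10, 30), (12, 77), (13, 67), (14, 26), (15, 38)] -> pick v7 -> 35
v16: WRITE b=48  (b history now [(1, 41), (2, 4), (3, 40), (4, 42), (5, 10), (7, 35), (10, 30), (12, 77), (13, 67), (14, 26), (15, 38), (16, 48)])
READ a @v14: history=[(6, 14), (8, 42), (9, 3), (11, 17)] -> pick v11 -> 17
READ b @v4: history=[(1, 41), (2, 4), (3, 40), (4, 42), (5, 10), (7, 35), (10, 30), (12, 77), (13, 67), (14, 26), (15, 38), (16, 48)] -> pick v4 -> 42
v17: WRITE a=63  (a history now [(6, 14), (8, 42), (9, 3), (11, 17), (17, 63)])
v18: WRITE a=55  (a history now [(6, 14), (8, 42), (9, 3), (11, 17), (17, 63), (18, 55)])
v19: WRITE b=32  (b history now [(1, 41), (2, 4), (3, 40), (4, 42), (5, 10), (7, 35), (10, 30), (12, 77), (13, 67), (14, 26), (15, 38), (16, 48), (19, 32)])
READ b @v4: history=[(1, 41), (2, 4), (3, 40), (4, 42), (5, 10), (7, 35), (10, 30), (12, 77), (13, 67), (14, 26), (15, 38), (16, 48), (19, 32)] -> pick v4 -> 42
v20: WRITE b=29  (b history now [(1, 41), (2, 4), (3, 40), (4, 42), (5, 10), (7, 35), (10, 30), (12, 77), (13, 67), (14, 26), (15, 38), (16, 48), (19, 32), (20, 29)])
v21: WRITE a=65  (a history now [(6, 14), (8, 42), (9, 3), (11, 17), (17, 63), (18, 55), (21, 65)])
v22: WRITE b=43  (b history now [(1, 41), (2, 4), (3, 40), (4, 42), (5, 10), (7, 35), (10, 30), (12, 77), (13, 67), (14, 26), (15, 38), (16, 48), (19, 32), (20, 29), (22, 43)])
Read results in order: ['41', '41', '42', 'NONE', 'NONE', '41', '35', '17', '42', '42']
NONE count = 2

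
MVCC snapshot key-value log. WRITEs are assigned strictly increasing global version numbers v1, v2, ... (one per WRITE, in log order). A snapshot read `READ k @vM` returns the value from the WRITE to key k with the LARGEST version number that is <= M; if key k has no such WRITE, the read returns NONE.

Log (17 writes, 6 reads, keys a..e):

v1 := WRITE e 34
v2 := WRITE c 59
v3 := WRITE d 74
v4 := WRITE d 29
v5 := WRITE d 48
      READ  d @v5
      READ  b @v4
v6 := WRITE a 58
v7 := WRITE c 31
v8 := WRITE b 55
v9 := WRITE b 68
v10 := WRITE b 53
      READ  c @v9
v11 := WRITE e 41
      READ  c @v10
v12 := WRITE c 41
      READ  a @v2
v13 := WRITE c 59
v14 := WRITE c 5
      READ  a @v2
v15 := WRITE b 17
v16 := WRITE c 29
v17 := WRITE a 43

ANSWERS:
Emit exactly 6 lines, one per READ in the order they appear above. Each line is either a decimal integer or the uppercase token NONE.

Answer: 48
NONE
31
31
NONE
NONE

Derivation:
v1: WRITE e=34  (e history now [(1, 34)])
v2: WRITE c=59  (c history now [(2, 59)])
v3: WRITE d=74  (d history now [(3, 74)])
v4: WRITE d=29  (d history now [(3, 74), (4, 29)])
v5: WRITE d=48  (d history now [(3, 74), (4, 29), (5, 48)])
READ d @v5: history=[(3, 74), (4, 29), (5, 48)] -> pick v5 -> 48
READ b @v4: history=[] -> no version <= 4 -> NONE
v6: WRITE a=58  (a history now [(6, 58)])
v7: WRITE c=31  (c history now [(2, 59), (7, 31)])
v8: WRITE b=55  (b history now [(8, 55)])
v9: WRITE b=68  (b history now [(8, 55), (9, 68)])
v10: WRITE b=53  (b history now [(8, 55), (9, 68), (10, 53)])
READ c @v9: history=[(2, 59), (7, 31)] -> pick v7 -> 31
v11: WRITE e=41  (e history now [(1, 34), (11, 41)])
READ c @v10: history=[(2, 59), (7, 31)] -> pick v7 -> 31
v12: WRITE c=41  (c history now [(2, 59), (7, 31), (12, 41)])
READ a @v2: history=[(6, 58)] -> no version <= 2 -> NONE
v13: WRITE c=59  (c history now [(2, 59), (7, 31), (12, 41), (13, 59)])
v14: WRITE c=5  (c history now [(2, 59), (7, 31), (12, 41), (13, 59), (14, 5)])
READ a @v2: history=[(6, 58)] -> no version <= 2 -> NONE
v15: WRITE b=17  (b history now [(8, 55), (9, 68), (10, 53), (15, 17)])
v16: WRITE c=29  (c history now [(2, 59), (7, 31), (12, 41), (13, 59), (14, 5), (16, 29)])
v17: WRITE a=43  (a history now [(6, 58), (17, 43)])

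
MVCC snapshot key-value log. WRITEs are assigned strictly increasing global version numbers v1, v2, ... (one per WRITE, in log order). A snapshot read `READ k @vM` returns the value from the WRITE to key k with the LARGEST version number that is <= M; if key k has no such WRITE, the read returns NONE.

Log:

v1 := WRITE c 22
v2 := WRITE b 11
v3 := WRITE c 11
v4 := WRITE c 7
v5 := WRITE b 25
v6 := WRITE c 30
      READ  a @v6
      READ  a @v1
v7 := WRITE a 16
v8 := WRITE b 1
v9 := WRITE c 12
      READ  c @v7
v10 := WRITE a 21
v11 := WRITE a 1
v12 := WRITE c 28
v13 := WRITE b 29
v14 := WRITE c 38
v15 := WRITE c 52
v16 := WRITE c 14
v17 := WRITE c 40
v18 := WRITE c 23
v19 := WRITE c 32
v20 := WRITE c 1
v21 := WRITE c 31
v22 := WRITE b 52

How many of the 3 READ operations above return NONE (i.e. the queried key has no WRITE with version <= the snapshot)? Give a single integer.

v1: WRITE c=22  (c history now [(1, 22)])
v2: WRITE b=11  (b history now [(2, 11)])
v3: WRITE c=11  (c history now [(1, 22), (3, 11)])
v4: WRITE c=7  (c history now [(1, 22), (3, 11), (4, 7)])
v5: WRITE b=25  (b history now [(2, 11), (5, 25)])
v6: WRITE c=30  (c history now [(1, 22), (3, 11), (4, 7), (6, 30)])
READ a @v6: history=[] -> no version <= 6 -> NONE
READ a @v1: history=[] -> no version <= 1 -> NONE
v7: WRITE a=16  (a history now [(7, 16)])
v8: WRITE b=1  (b history now [(2, 11), (5, 25), (8, 1)])
v9: WRITE c=12  (c history now [(1, 22), (3, 11), (4, 7), (6, 30), (9, 12)])
READ c @v7: history=[(1, 22), (3, 11), (4, 7), (6, 30), (9, 12)] -> pick v6 -> 30
v10: WRITE a=21  (a history now [(7, 16), (10, 21)])
v11: WRITE a=1  (a history now [(7, 16), (10, 21), (11, 1)])
v12: WRITE c=28  (c history now [(1, 22), (3, 11), (4, 7), (6, 30), (9, 12), (12, 28)])
v13: WRITE b=29  (b history now [(2, 11), (5, 25), (8, 1), (13, 29)])
v14: WRITE c=38  (c history now [(1, 22), (3, 11), (4, 7), (6, 30), (9, 12), (12, 28), (14, 38)])
v15: WRITE c=52  (c history now [(1, 22), (3, 11), (4, 7), (6, 30), (9, 12), (12, 28), (14, 38), (15, 52)])
v16: WRITE c=14  (c history now [(1, 22), (3, 11), (4, 7), (6, 30), (9, 12), (12, 28), (14, 38), (15, 52), (16, 14)])
v17: WRITE c=40  (c history now [(1, 22), (3, 11), (4, 7), (6, 30), (9, 12), (12, 28), (14, 38), (15, 52), (16, 14), (17, 40)])
v18: WRITE c=23  (c history now [(1, 22), (3, 11), (4, 7), (6, 30), (9, 12), (12, 28), (14, 38), (15, 52), (16, 14), (17, 40), (18, 23)])
v19: WRITE c=32  (c history now [(1, 22), (3, 11), (4, 7), (6, 30), (9, 12), (12, 28), (14, 38), (15, 52), (16, 14), (17, 40), (18, 23), (19, 32)])
v20: WRITE c=1  (c history now [(1, 22), (3, 11), (4, 7), (6, 30), (9, 12), (12, 28), (14, 38), (15, 52), (16, 14), (17, 40), (18, 23), (19, 32), (20, 1)])
v21: WRITE c=31  (c history now [(1, 22), (3, 11), (4, 7), (6, 30), (9, 12), (12, 28), (14, 38), (15, 52), (16, 14), (17, 40), (18, 23), (19, 32), (20, 1), (21, 31)])
v22: WRITE b=52  (b history now [(2, 11), (5, 25), (8, 1), (13, 29), (22, 52)])
Read results in order: ['NONE', 'NONE', '30']
NONE count = 2

Answer: 2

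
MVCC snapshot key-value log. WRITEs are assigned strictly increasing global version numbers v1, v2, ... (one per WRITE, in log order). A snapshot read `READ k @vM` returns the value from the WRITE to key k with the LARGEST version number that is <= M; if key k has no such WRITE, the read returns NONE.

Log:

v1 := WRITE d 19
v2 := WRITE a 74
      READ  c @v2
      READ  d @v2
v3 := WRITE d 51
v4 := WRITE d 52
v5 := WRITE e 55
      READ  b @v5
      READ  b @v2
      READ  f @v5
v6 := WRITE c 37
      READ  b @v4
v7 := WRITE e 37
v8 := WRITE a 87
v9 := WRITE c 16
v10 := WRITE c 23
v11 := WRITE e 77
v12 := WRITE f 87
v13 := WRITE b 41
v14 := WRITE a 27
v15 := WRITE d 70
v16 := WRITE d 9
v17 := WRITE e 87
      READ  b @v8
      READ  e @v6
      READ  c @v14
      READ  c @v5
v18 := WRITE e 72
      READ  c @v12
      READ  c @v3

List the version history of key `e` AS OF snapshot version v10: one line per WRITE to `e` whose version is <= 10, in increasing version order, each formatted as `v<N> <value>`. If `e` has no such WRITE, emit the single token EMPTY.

Answer: v5 55
v7 37

Derivation:
Scan writes for key=e with version <= 10:
  v1 WRITE d 19 -> skip
  v2 WRITE a 74 -> skip
  v3 WRITE d 51 -> skip
  v4 WRITE d 52 -> skip
  v5 WRITE e 55 -> keep
  v6 WRITE c 37 -> skip
  v7 WRITE e 37 -> keep
  v8 WRITE a 87 -> skip
  v9 WRITE c 16 -> skip
  v10 WRITE c 23 -> skip
  v11 WRITE e 77 -> drop (> snap)
  v12 WRITE f 87 -> skip
  v13 WRITE b 41 -> skip
  v14 WRITE a 27 -> skip
  v15 WRITE d 70 -> skip
  v16 WRITE d 9 -> skip
  v17 WRITE e 87 -> drop (> snap)
  v18 WRITE e 72 -> drop (> snap)
Collected: [(5, 55), (7, 37)]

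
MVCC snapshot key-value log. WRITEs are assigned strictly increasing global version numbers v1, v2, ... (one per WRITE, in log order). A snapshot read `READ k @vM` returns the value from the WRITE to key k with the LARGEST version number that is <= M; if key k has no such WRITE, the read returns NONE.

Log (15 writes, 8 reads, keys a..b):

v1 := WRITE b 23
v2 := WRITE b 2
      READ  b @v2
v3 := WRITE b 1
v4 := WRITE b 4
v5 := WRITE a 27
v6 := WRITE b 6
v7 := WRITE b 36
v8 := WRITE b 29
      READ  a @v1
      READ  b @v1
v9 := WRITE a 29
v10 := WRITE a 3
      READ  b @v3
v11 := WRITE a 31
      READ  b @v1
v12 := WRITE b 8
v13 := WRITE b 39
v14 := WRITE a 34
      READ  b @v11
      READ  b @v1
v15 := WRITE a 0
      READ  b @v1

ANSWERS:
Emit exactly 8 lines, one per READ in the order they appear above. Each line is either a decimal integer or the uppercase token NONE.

v1: WRITE b=23  (b history now [(1, 23)])
v2: WRITE b=2  (b history now [(1, 23), (2, 2)])
READ b @v2: history=[(1, 23), (2, 2)] -> pick v2 -> 2
v3: WRITE b=1  (b history now [(1, 23), (2, 2), (3, 1)])
v4: WRITE b=4  (b history now [(1, 23), (2, 2), (3, 1), (4, 4)])
v5: WRITE a=27  (a history now [(5, 27)])
v6: WRITE b=6  (b history now [(1, 23), (2, 2), (3, 1), (4, 4), (6, 6)])
v7: WRITE b=36  (b history now [(1, 23), (2, 2), (3, 1), (4, 4), (6, 6), (7, 36)])
v8: WRITE b=29  (b history now [(1, 23), (2, 2), (3, 1), (4, 4), (6, 6), (7, 36), (8, 29)])
READ a @v1: history=[(5, 27)] -> no version <= 1 -> NONE
READ b @v1: history=[(1, 23), (2, 2), (3, 1), (4, 4), (6, 6), (7, 36), (8, 29)] -> pick v1 -> 23
v9: WRITE a=29  (a history now [(5, 27), (9, 29)])
v10: WRITE a=3  (a history now [(5, 27), (9, 29), (10, 3)])
READ b @v3: history=[(1, 23), (2, 2), (3, 1), (4, 4), (6, 6), (7, 36), (8, 29)] -> pick v3 -> 1
v11: WRITE a=31  (a history now [(5, 27), (9, 29), (10, 3), (11, 31)])
READ b @v1: history=[(1, 23), (2, 2), (3, 1), (4, 4), (6, 6), (7, 36), (8, 29)] -> pick v1 -> 23
v12: WRITE b=8  (b history now [(1, 23), (2, 2), (3, 1), (4, 4), (6, 6), (7, 36), (8, 29), (12, 8)])
v13: WRITE b=39  (b history now [(1, 23), (2, 2), (3, 1), (4, 4), (6, 6), (7, 36), (8, 29), (12, 8), (13, 39)])
v14: WRITE a=34  (a history now [(5, 27), (9, 29), (10, 3), (11, 31), (14, 34)])
READ b @v11: history=[(1, 23), (2, 2), (3, 1), (4, 4), (6, 6), (7, 36), (8, 29), (12, 8), (13, 39)] -> pick v8 -> 29
READ b @v1: history=[(1, 23), (2, 2), (3, 1), (4, 4), (6, 6), (7, 36), (8, 29), (12, 8), (13, 39)] -> pick v1 -> 23
v15: WRITE a=0  (a history now [(5, 27), (9, 29), (10, 3), (11, 31), (14, 34), (15, 0)])
READ b @v1: history=[(1, 23), (2, 2), (3, 1), (4, 4), (6, 6), (7, 36), (8, 29), (12, 8), (13, 39)] -> pick v1 -> 23

Answer: 2
NONE
23
1
23
29
23
23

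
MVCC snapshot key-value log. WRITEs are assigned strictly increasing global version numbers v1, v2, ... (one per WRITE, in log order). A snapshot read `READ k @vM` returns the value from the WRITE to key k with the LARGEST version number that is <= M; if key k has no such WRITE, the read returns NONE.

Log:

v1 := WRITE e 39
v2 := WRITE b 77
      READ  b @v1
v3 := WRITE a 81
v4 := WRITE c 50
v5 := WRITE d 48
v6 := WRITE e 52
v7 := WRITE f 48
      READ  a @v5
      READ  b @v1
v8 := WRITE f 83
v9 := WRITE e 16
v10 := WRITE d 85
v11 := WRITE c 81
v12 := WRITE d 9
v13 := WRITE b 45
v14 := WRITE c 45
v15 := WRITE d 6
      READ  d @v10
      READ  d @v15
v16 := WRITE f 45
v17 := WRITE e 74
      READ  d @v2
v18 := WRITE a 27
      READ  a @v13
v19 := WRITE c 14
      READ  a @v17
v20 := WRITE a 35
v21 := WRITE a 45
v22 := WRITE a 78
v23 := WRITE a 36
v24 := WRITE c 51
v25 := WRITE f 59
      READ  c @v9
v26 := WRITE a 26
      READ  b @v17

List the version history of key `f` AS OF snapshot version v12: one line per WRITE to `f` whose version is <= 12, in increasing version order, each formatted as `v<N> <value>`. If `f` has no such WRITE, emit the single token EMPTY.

Answer: v7 48
v8 83

Derivation:
Scan writes for key=f with version <= 12:
  v1 WRITE e 39 -> skip
  v2 WRITE b 77 -> skip
  v3 WRITE a 81 -> skip
  v4 WRITE c 50 -> skip
  v5 WRITE d 48 -> skip
  v6 WRITE e 52 -> skip
  v7 WRITE f 48 -> keep
  v8 WRITE f 83 -> keep
  v9 WRITE e 16 -> skip
  v10 WRITE d 85 -> skip
  v11 WRITE c 81 -> skip
  v12 WRITE d 9 -> skip
  v13 WRITE b 45 -> skip
  v14 WRITE c 45 -> skip
  v15 WRITE d 6 -> skip
  v16 WRITE f 45 -> drop (> snap)
  v17 WRITE e 74 -> skip
  v18 WRITE a 27 -> skip
  v19 WRITE c 14 -> skip
  v20 WRITE a 35 -> skip
  v21 WRITE a 45 -> skip
  v22 WRITE a 78 -> skip
  v23 WRITE a 36 -> skip
  v24 WRITE c 51 -> skip
  v25 WRITE f 59 -> drop (> snap)
  v26 WRITE a 26 -> skip
Collected: [(7, 48), (8, 83)]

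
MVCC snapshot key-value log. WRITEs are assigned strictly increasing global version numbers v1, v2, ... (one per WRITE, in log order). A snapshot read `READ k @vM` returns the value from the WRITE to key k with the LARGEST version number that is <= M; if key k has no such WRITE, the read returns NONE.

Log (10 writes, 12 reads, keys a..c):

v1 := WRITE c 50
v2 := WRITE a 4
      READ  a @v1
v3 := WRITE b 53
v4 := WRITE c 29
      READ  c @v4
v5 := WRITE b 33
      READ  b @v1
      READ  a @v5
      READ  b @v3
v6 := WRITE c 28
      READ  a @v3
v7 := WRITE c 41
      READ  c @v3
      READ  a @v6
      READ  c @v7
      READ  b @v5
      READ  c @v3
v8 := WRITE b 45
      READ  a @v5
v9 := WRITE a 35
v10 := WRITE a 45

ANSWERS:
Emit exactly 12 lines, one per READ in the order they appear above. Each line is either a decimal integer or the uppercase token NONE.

v1: WRITE c=50  (c history now [(1, 50)])
v2: WRITE a=4  (a history now [(2, 4)])
READ a @v1: history=[(2, 4)] -> no version <= 1 -> NONE
v3: WRITE b=53  (b history now [(3, 53)])
v4: WRITE c=29  (c history now [(1, 50), (4, 29)])
READ c @v4: history=[(1, 50), (4, 29)] -> pick v4 -> 29
v5: WRITE b=33  (b history now [(3, 53), (5, 33)])
READ b @v1: history=[(3, 53), (5, 33)] -> no version <= 1 -> NONE
READ a @v5: history=[(2, 4)] -> pick v2 -> 4
READ b @v3: history=[(3, 53), (5, 33)] -> pick v3 -> 53
v6: WRITE c=28  (c history now [(1, 50), (4, 29), (6, 28)])
READ a @v3: history=[(2, 4)] -> pick v2 -> 4
v7: WRITE c=41  (c history now [(1, 50), (4, 29), (6, 28), (7, 41)])
READ c @v3: history=[(1, 50), (4, 29), (6, 28), (7, 41)] -> pick v1 -> 50
READ a @v6: history=[(2, 4)] -> pick v2 -> 4
READ c @v7: history=[(1, 50), (4, 29), (6, 28), (7, 41)] -> pick v7 -> 41
READ b @v5: history=[(3, 53), (5, 33)] -> pick v5 -> 33
READ c @v3: history=[(1, 50), (4, 29), (6, 28), (7, 41)] -> pick v1 -> 50
v8: WRITE b=45  (b history now [(3, 53), (5, 33), (8, 45)])
READ a @v5: history=[(2, 4)] -> pick v2 -> 4
v9: WRITE a=35  (a history now [(2, 4), (9, 35)])
v10: WRITE a=45  (a history now [(2, 4), (9, 35), (10, 45)])

Answer: NONE
29
NONE
4
53
4
50
4
41
33
50
4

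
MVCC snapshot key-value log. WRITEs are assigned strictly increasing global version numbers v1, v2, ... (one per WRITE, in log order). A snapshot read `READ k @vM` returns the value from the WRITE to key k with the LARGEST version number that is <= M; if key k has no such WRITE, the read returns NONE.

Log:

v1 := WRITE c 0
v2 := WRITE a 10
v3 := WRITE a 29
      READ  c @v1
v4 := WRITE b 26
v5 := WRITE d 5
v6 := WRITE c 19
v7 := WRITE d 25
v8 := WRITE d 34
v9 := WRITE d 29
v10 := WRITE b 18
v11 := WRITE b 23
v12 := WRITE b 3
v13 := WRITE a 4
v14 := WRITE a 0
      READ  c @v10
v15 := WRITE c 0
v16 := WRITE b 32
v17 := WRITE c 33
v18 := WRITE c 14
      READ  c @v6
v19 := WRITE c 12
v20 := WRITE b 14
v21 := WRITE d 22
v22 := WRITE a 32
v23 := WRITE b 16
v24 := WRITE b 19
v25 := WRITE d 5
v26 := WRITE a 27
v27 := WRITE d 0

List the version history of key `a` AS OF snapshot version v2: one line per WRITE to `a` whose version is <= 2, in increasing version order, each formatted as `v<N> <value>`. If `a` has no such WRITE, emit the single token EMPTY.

Scan writes for key=a with version <= 2:
  v1 WRITE c 0 -> skip
  v2 WRITE a 10 -> keep
  v3 WRITE a 29 -> drop (> snap)
  v4 WRITE b 26 -> skip
  v5 WRITE d 5 -> skip
  v6 WRITE c 19 -> skip
  v7 WRITE d 25 -> skip
  v8 WRITE d 34 -> skip
  v9 WRITE d 29 -> skip
  v10 WRITE b 18 -> skip
  v11 WRITE b 23 -> skip
  v12 WRITE b 3 -> skip
  v13 WRITE a 4 -> drop (> snap)
  v14 WRITE a 0 -> drop (> snap)
  v15 WRITE c 0 -> skip
  v16 WRITE b 32 -> skip
  v17 WRITE c 33 -> skip
  v18 WRITE c 14 -> skip
  v19 WRITE c 12 -> skip
  v20 WRITE b 14 -> skip
  v21 WRITE d 22 -> skip
  v22 WRITE a 32 -> drop (> snap)
  v23 WRITE b 16 -> skip
  v24 WRITE b 19 -> skip
  v25 WRITE d 5 -> skip
  v26 WRITE a 27 -> drop (> snap)
  v27 WRITE d 0 -> skip
Collected: [(2, 10)]

Answer: v2 10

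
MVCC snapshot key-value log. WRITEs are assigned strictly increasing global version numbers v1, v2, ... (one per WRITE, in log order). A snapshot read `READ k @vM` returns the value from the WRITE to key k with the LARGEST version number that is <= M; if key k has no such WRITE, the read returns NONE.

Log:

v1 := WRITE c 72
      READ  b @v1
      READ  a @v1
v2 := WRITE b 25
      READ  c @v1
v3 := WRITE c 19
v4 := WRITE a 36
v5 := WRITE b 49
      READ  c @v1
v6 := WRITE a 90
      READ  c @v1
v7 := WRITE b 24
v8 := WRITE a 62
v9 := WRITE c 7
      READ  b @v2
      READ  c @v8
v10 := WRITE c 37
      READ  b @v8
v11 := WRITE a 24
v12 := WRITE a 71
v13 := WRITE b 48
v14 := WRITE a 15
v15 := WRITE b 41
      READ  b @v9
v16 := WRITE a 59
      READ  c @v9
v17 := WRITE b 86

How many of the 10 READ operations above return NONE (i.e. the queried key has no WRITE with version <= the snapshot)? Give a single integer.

Answer: 2

Derivation:
v1: WRITE c=72  (c history now [(1, 72)])
READ b @v1: history=[] -> no version <= 1 -> NONE
READ a @v1: history=[] -> no version <= 1 -> NONE
v2: WRITE b=25  (b history now [(2, 25)])
READ c @v1: history=[(1, 72)] -> pick v1 -> 72
v3: WRITE c=19  (c history now [(1, 72), (3, 19)])
v4: WRITE a=36  (a history now [(4, 36)])
v5: WRITE b=49  (b history now [(2, 25), (5, 49)])
READ c @v1: history=[(1, 72), (3, 19)] -> pick v1 -> 72
v6: WRITE a=90  (a history now [(4, 36), (6, 90)])
READ c @v1: history=[(1, 72), (3, 19)] -> pick v1 -> 72
v7: WRITE b=24  (b history now [(2, 25), (5, 49), (7, 24)])
v8: WRITE a=62  (a history now [(4, 36), (6, 90), (8, 62)])
v9: WRITE c=7  (c history now [(1, 72), (3, 19), (9, 7)])
READ b @v2: history=[(2, 25), (5, 49), (7, 24)] -> pick v2 -> 25
READ c @v8: history=[(1, 72), (3, 19), (9, 7)] -> pick v3 -> 19
v10: WRITE c=37  (c history now [(1, 72), (3, 19), (9, 7), (10, 37)])
READ b @v8: history=[(2, 25), (5, 49), (7, 24)] -> pick v7 -> 24
v11: WRITE a=24  (a history now [(4, 36), (6, 90), (8, 62), (11, 24)])
v12: WRITE a=71  (a history now [(4, 36), (6, 90), (8, 62), (11, 24), (12, 71)])
v13: WRITE b=48  (b history now [(2, 25), (5, 49), (7, 24), (13, 48)])
v14: WRITE a=15  (a history now [(4, 36), (6, 90), (8, 62), (11, 24), (12, 71), (14, 15)])
v15: WRITE b=41  (b history now [(2, 25), (5, 49), (7, 24), (13, 48), (15, 41)])
READ b @v9: history=[(2, 25), (5, 49), (7, 24), (13, 48), (15, 41)] -> pick v7 -> 24
v16: WRITE a=59  (a history now [(4, 36), (6, 90), (8, 62), (11, 24), (12, 71), (14, 15), (16, 59)])
READ c @v9: history=[(1, 72), (3, 19), (9, 7), (10, 37)] -> pick v9 -> 7
v17: WRITE b=86  (b history now [(2, 25), (5, 49), (7, 24), (13, 48), (15, 41), (17, 86)])
Read results in order: ['NONE', 'NONE', '72', '72', '72', '25', '19', '24', '24', '7']
NONE count = 2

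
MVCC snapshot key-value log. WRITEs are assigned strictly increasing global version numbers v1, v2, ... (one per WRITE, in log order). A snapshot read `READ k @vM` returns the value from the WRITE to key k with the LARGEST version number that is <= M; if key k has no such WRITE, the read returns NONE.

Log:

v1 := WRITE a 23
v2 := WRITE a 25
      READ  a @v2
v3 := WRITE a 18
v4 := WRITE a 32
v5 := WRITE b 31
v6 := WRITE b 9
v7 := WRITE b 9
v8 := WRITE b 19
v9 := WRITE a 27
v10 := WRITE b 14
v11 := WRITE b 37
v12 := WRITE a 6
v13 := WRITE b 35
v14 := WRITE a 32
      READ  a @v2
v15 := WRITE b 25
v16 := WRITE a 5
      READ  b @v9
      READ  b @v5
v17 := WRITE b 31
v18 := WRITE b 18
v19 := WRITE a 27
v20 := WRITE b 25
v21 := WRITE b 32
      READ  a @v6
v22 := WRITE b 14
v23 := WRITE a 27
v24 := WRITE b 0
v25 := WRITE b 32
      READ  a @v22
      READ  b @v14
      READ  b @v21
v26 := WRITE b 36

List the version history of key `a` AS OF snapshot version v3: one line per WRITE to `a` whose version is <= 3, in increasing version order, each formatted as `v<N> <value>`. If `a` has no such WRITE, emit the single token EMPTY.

Answer: v1 23
v2 25
v3 18

Derivation:
Scan writes for key=a with version <= 3:
  v1 WRITE a 23 -> keep
  v2 WRITE a 25 -> keep
  v3 WRITE a 18 -> keep
  v4 WRITE a 32 -> drop (> snap)
  v5 WRITE b 31 -> skip
  v6 WRITE b 9 -> skip
  v7 WRITE b 9 -> skip
  v8 WRITE b 19 -> skip
  v9 WRITE a 27 -> drop (> snap)
  v10 WRITE b 14 -> skip
  v11 WRITE b 37 -> skip
  v12 WRITE a 6 -> drop (> snap)
  v13 WRITE b 35 -> skip
  v14 WRITE a 32 -> drop (> snap)
  v15 WRITE b 25 -> skip
  v16 WRITE a 5 -> drop (> snap)
  v17 WRITE b 31 -> skip
  v18 WRITE b 18 -> skip
  v19 WRITE a 27 -> drop (> snap)
  v20 WRITE b 25 -> skip
  v21 WRITE b 32 -> skip
  v22 WRITE b 14 -> skip
  v23 WRITE a 27 -> drop (> snap)
  v24 WRITE b 0 -> skip
  v25 WRITE b 32 -> skip
  v26 WRITE b 36 -> skip
Collected: [(1, 23), (2, 25), (3, 18)]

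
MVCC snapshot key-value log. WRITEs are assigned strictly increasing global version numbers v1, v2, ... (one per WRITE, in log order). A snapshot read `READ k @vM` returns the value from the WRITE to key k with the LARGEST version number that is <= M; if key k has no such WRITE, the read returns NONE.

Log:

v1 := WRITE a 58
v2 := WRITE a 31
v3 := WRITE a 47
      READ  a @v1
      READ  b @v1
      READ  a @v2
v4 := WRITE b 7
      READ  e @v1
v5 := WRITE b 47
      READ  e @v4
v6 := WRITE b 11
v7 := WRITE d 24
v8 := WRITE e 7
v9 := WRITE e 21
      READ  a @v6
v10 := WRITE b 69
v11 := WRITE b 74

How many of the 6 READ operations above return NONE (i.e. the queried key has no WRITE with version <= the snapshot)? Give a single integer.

v1: WRITE a=58  (a history now [(1, 58)])
v2: WRITE a=31  (a history now [(1, 58), (2, 31)])
v3: WRITE a=47  (a history now [(1, 58), (2, 31), (3, 47)])
READ a @v1: history=[(1, 58), (2, 31), (3, 47)] -> pick v1 -> 58
READ b @v1: history=[] -> no version <= 1 -> NONE
READ a @v2: history=[(1, 58), (2, 31), (3, 47)] -> pick v2 -> 31
v4: WRITE b=7  (b history now [(4, 7)])
READ e @v1: history=[] -> no version <= 1 -> NONE
v5: WRITE b=47  (b history now [(4, 7), (5, 47)])
READ e @v4: history=[] -> no version <= 4 -> NONE
v6: WRITE b=11  (b history now [(4, 7), (5, 47), (6, 11)])
v7: WRITE d=24  (d history now [(7, 24)])
v8: WRITE e=7  (e history now [(8, 7)])
v9: WRITE e=21  (e history now [(8, 7), (9, 21)])
READ a @v6: history=[(1, 58), (2, 31), (3, 47)] -> pick v3 -> 47
v10: WRITE b=69  (b history now [(4, 7), (5, 47), (6, 11), (10, 69)])
v11: WRITE b=74  (b history now [(4, 7), (5, 47), (6, 11), (10, 69), (11, 74)])
Read results in order: ['58', 'NONE', '31', 'NONE', 'NONE', '47']
NONE count = 3

Answer: 3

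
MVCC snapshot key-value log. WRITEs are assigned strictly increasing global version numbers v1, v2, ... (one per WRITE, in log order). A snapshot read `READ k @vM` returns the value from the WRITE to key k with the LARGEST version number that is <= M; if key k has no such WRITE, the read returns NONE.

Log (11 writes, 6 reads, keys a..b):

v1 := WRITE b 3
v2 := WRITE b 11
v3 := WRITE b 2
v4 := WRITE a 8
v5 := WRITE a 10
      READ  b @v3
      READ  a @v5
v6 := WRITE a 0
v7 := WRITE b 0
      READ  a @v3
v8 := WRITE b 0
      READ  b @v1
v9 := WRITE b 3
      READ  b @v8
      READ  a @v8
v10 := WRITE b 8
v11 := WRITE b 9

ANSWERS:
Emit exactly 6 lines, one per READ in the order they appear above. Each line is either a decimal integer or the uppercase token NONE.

v1: WRITE b=3  (b history now [(1, 3)])
v2: WRITE b=11  (b history now [(1, 3), (2, 11)])
v3: WRITE b=2  (b history now [(1, 3), (2, 11), (3, 2)])
v4: WRITE a=8  (a history now [(4, 8)])
v5: WRITE a=10  (a history now [(4, 8), (5, 10)])
READ b @v3: history=[(1, 3), (2, 11), (3, 2)] -> pick v3 -> 2
READ a @v5: history=[(4, 8), (5, 10)] -> pick v5 -> 10
v6: WRITE a=0  (a history now [(4, 8), (5, 10), (6, 0)])
v7: WRITE b=0  (b history now [(1, 3), (2, 11), (3, 2), (7, 0)])
READ a @v3: history=[(4, 8), (5, 10), (6, 0)] -> no version <= 3 -> NONE
v8: WRITE b=0  (b history now [(1, 3), (2, 11), (3, 2), (7, 0), (8, 0)])
READ b @v1: history=[(1, 3), (2, 11), (3, 2), (7, 0), (8, 0)] -> pick v1 -> 3
v9: WRITE b=3  (b history now [(1, 3), (2, 11), (3, 2), (7, 0), (8, 0), (9, 3)])
READ b @v8: history=[(1, 3), (2, 11), (3, 2), (7, 0), (8, 0), (9, 3)] -> pick v8 -> 0
READ a @v8: history=[(4, 8), (5, 10), (6, 0)] -> pick v6 -> 0
v10: WRITE b=8  (b history now [(1, 3), (2, 11), (3, 2), (7, 0), (8, 0), (9, 3), (10, 8)])
v11: WRITE b=9  (b history now [(1, 3), (2, 11), (3, 2), (7, 0), (8, 0), (9, 3), (10, 8), (11, 9)])

Answer: 2
10
NONE
3
0
0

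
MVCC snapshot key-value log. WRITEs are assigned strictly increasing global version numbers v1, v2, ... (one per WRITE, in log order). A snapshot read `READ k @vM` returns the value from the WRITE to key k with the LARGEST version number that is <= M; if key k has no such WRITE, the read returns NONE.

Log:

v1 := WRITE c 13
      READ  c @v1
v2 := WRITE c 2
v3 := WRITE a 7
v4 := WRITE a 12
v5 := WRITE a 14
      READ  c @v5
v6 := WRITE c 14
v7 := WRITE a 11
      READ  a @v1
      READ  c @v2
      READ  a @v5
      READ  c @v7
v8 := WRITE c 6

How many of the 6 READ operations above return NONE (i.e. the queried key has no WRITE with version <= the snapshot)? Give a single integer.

Answer: 1

Derivation:
v1: WRITE c=13  (c history now [(1, 13)])
READ c @v1: history=[(1, 13)] -> pick v1 -> 13
v2: WRITE c=2  (c history now [(1, 13), (2, 2)])
v3: WRITE a=7  (a history now [(3, 7)])
v4: WRITE a=12  (a history now [(3, 7), (4, 12)])
v5: WRITE a=14  (a history now [(3, 7), (4, 12), (5, 14)])
READ c @v5: history=[(1, 13), (2, 2)] -> pick v2 -> 2
v6: WRITE c=14  (c history now [(1, 13), (2, 2), (6, 14)])
v7: WRITE a=11  (a history now [(3, 7), (4, 12), (5, 14), (7, 11)])
READ a @v1: history=[(3, 7), (4, 12), (5, 14), (7, 11)] -> no version <= 1 -> NONE
READ c @v2: history=[(1, 13), (2, 2), (6, 14)] -> pick v2 -> 2
READ a @v5: history=[(3, 7), (4, 12), (5, 14), (7, 11)] -> pick v5 -> 14
READ c @v7: history=[(1, 13), (2, 2), (6, 14)] -> pick v6 -> 14
v8: WRITE c=6  (c history now [(1, 13), (2, 2), (6, 14), (8, 6)])
Read results in order: ['13', '2', 'NONE', '2', '14', '14']
NONE count = 1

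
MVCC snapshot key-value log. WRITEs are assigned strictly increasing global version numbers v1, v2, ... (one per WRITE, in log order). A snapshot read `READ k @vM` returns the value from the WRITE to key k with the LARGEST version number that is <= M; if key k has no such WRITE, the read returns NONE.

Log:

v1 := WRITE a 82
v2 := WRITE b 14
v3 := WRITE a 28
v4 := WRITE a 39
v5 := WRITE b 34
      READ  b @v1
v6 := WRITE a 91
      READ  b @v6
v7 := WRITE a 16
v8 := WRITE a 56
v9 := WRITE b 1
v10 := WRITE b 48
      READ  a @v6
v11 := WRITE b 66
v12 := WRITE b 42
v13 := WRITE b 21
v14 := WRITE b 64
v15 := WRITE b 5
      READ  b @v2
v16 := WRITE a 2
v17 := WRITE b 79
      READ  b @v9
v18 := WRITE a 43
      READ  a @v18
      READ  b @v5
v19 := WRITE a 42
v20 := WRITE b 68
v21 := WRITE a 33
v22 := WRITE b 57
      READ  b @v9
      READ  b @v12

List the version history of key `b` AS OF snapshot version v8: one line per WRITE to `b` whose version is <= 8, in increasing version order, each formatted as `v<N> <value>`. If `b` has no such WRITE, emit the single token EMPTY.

Answer: v2 14
v5 34

Derivation:
Scan writes for key=b with version <= 8:
  v1 WRITE a 82 -> skip
  v2 WRITE b 14 -> keep
  v3 WRITE a 28 -> skip
  v4 WRITE a 39 -> skip
  v5 WRITE b 34 -> keep
  v6 WRITE a 91 -> skip
  v7 WRITE a 16 -> skip
  v8 WRITE a 56 -> skip
  v9 WRITE b 1 -> drop (> snap)
  v10 WRITE b 48 -> drop (> snap)
  v11 WRITE b 66 -> drop (> snap)
  v12 WRITE b 42 -> drop (> snap)
  v13 WRITE b 21 -> drop (> snap)
  v14 WRITE b 64 -> drop (> snap)
  v15 WRITE b 5 -> drop (> snap)
  v16 WRITE a 2 -> skip
  v17 WRITE b 79 -> drop (> snap)
  v18 WRITE a 43 -> skip
  v19 WRITE a 42 -> skip
  v20 WRITE b 68 -> drop (> snap)
  v21 WRITE a 33 -> skip
  v22 WRITE b 57 -> drop (> snap)
Collected: [(2, 14), (5, 34)]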